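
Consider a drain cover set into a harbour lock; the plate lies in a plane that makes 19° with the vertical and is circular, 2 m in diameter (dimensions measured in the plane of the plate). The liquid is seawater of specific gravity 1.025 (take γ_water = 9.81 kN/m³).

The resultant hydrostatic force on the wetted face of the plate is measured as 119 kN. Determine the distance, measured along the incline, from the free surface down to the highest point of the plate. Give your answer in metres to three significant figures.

γ = 1.025 × 9.81 = 10.05525 kN/m³.
A = π(1)² = 3.14159 m².
From F = γ·h_c·A, the centroid depth is h_c = 119/(10.05525 × 3.14159) = 3.76708 m.
The plate makes 19° with the vertical, i.e. θ = 90° − 19° = 71° to the horizontal. Measuring y along the incline from the free-surface line, vertical depth h = y·sinθ with sinθ = 0.945519.
Along the incline, y_c = h_c/sinθ = 3.76708/0.945519 = 3.98414 m.
The centroid is at the centre, 1 m below the top of the plate, so the highest point sits at y_top = 3.98414 − 1 = 2.98414 m along the incline.

y_top ≈ 2.98 m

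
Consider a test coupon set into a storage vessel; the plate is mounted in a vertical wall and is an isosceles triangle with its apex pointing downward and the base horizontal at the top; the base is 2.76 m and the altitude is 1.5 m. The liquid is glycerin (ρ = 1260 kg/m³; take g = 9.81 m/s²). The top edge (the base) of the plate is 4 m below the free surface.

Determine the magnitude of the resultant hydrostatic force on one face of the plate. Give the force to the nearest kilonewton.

F ≈ 115 kN

γ = ρg = 1260 × 9.81 / 1000 = 12.3606 kN/m³.
With the apex down, the centroid sits h/3 = 1.5/3 = 0.5 m below the base (the top edge), so the centroid depth is h_c = 4 + 0.5 = 4.5 m.
A = ½ × 2.76 × 1.5 = 2.07 m².
Resultant F = γ·h_c·A = 12.3606 × 4.5 × 2.07 = 115.139 kN.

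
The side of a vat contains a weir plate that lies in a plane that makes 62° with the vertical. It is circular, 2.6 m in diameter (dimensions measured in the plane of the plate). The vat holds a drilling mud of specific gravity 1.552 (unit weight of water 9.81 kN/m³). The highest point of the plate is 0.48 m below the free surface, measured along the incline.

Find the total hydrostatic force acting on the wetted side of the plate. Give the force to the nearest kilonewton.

γ = 1.552 × 9.81 = 15.22512 kN/m³.
The plate makes 62° with the vertical, i.e. θ = 90° − 62° = 28° to the horizontal. Measuring y along the incline from the free-surface line, vertical depth h = y·sinθ with sinθ = 0.469472.
The centroid is at the centre, 1.3 m below the top of the plate, so y_c = 0.48 + 1.3 = 1.78 m and h_c = 1.78 × 0.469472 = 0.83566 m.
A = π(1.3)² = 5.30929 m².
Resultant F = γ·h_c·A = 15.22512 × 0.83566 × 5.30929 = 67.5502 kN.

F ≈ 68 kN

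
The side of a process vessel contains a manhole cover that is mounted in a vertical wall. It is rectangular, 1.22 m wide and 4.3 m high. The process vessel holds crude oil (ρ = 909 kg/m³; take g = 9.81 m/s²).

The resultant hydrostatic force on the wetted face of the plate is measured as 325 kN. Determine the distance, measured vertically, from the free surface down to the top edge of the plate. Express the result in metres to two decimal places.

γ = ρg = 909 × 9.81 / 1000 = 8.91729 kN/m³.
A = 1.22 × 4.3 = 5.246 m².
From F = γ·h_c·A, the centroid depth is h_c = 325/(8.91729 × 5.246) = 6.9474 m.
The centroid lies 4.3/2 = 2.15 m below the top edge, so the top edge sits at h_top = 6.9474 − 2.15 = 4.7974 m below the surface.

d_top ≈ 4.80 m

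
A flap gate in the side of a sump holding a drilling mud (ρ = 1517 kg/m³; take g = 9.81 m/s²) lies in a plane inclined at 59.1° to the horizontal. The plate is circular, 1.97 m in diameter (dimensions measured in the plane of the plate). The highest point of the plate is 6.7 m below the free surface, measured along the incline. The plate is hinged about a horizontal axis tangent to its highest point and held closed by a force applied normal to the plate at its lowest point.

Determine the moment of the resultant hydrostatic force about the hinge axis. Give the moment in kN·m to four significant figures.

γ = ρg = 1517 × 9.81 / 1000 = 14.88177 kN/m³.
Let θ = 59.1° be the plate's angle to the horizontal; measure y along the incline from where the plane meets the free surface. Vertical depth h = y·sinθ with sinθ = 0.858065.
The centroid is at the centre, 0.985 m below the top of the plate, so y_c = 6.7 + 0.985 = 7.685 m and h_c = 7.685 × 0.858065 = 6.59423 m.
A = π(0.985)² = 3.04805 m².
Resultant F = γ·h_c·A = 14.88177 × 6.59423 × 3.04805 = 299.117 kN.
I_c = πr⁴/4 = π × 0.985⁴/4 = 0.739324 m⁴.
Centre of pressure: y_p = y_c + I_c/(y_c·A) = 7.685 + 0.739324/(7.685 × 3.04805) = 7.685 + 0.0315623 = 7.71656 m along the plane.
The resultant acts 0.985 + 0.0315623 = 1.01656 m (along the plate) below the hinge at the top edge, so the moment about the hinge is M = F × 1.01656 = 299.117 × 1.01656 = 304.07 kN·m.

M ≈ 304.1 kN·m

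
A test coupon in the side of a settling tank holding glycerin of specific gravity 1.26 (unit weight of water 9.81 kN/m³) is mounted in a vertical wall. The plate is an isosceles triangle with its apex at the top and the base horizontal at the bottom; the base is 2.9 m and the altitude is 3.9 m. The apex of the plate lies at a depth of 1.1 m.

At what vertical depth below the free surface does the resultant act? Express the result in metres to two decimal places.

h_p = 3.93 m

γ = 1.26 × 9.81 = 12.3606 kN/m³.
With the apex up, the centroid sits 2h/3 = 2 × 3.9/3 = 2.6 m below the apex, so the centroid depth is h_c = 1.1 + 2.6 = 3.7 m.
A = ½ × 2.9 × 3.9 = 5.655 m².
Resultant F = γ·h_c·A = 12.3606 × 3.7 × 5.655 = 258.627 kN.
I_c = b·h³/36 = 2.9 × 3.9³/36 = 4.77847 m⁴.
Centre of pressure: y_p = y_c + I_c/(y_c·A) = 3.7 + 4.77847/(3.7 × 5.655) = 3.7 + 0.228378 = 3.92838 m along the plane.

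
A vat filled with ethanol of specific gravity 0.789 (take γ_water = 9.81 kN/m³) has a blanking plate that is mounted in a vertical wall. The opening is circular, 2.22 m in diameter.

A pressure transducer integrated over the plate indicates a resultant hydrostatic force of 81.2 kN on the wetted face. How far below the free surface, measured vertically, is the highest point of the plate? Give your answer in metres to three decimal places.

γ = 0.789 × 9.81 = 7.74009 kN/m³.
A = π(1.11)² = 3.87076 m².
From F = γ·h_c·A, the centroid depth is h_c = 81.2/(7.74009 × 3.87076) = 2.71028 m.
The centroid is at the centre, 1.11 m below the top of the plate, so the highest point sits at h_top = 2.71028 − 1.11 = 1.60028 m below the surface.

d_top ≈ 1.600 m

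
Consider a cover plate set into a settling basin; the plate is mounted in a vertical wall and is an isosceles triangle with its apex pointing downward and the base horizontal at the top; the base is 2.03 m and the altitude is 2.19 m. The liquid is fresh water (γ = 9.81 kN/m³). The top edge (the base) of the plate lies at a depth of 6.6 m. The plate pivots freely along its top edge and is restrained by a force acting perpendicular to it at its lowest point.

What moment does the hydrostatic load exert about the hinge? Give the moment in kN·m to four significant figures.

M ≈ 122.5 kN·m

γ = 9.81 kN/m³.
With the apex down, the centroid sits h/3 = 2.19/3 = 0.73 m below the base (the top edge), so the centroid depth is h_c = 6.6 + 0.73 = 7.33 m.
A = ½ × 2.03 × 2.19 = 2.22285 m².
Resultant F = γ·h_c·A = 9.81 × 7.33 × 2.22285 = 159.839 kN.
I_c = b·h³/36 = 2.03 × 2.19³/36 = 0.592278 m⁴.
Centre of pressure: y_p = y_c + I_c/(y_c·A) = 7.33 + 0.592278/(7.33 × 2.22285) = 7.33 + 0.0363506 = 7.36635 m along the plane.
The resultant acts 0.73 + 0.0363506 = 0.766351 m (along the plate) below the hinge at the top edge, so the moment about the hinge is M = F × 0.766351 = 159.839 × 0.766351 = 122.493 kN·m.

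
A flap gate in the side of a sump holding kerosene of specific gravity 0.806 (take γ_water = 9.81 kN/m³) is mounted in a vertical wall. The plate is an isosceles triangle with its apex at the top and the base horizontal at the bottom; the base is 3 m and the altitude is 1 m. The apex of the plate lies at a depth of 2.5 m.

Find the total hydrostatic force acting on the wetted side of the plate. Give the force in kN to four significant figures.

γ = 0.806 × 9.81 = 7.90686 kN/m³.
With the apex up, the centroid sits 2h/3 = 2 × 1/3 = 0.666667 m below the apex, so the centroid depth is h_c = 2.5 + 0.666667 = 3.16667 m.
A = ½ × 3 × 1 = 1.5 m².
Resultant F = γ·h_c·A = 7.90686 × 3.16667 × 1.5 = 37.5576 kN.

F ≈ 37.56 kN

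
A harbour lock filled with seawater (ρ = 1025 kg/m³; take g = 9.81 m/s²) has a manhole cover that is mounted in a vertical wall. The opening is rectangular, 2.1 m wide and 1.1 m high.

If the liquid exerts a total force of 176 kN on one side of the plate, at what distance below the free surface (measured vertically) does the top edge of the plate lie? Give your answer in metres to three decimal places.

d_top ≈ 7.027 m

γ = ρg = 1025 × 9.81 / 1000 = 10.05525 kN/m³.
A = 2.1 × 1.1 = 2.31 m².
From F = γ·h_c·A, the centroid depth is h_c = 176/(10.05525 × 2.31) = 7.57718 m.
The centroid lies 1.1/2 = 0.55 m below the top edge, so the top edge sits at h_top = 7.57718 − 0.55 = 7.02718 m below the surface.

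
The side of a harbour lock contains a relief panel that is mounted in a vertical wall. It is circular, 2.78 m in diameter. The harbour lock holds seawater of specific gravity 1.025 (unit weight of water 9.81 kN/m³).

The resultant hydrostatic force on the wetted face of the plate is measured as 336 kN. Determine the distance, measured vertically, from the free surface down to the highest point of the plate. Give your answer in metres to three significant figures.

γ = 1.025 × 9.81 = 10.05525 kN/m³.
A = π(1.39)² = 6.06987 m².
From F = γ·h_c·A, the centroid depth is h_c = 336/(10.05525 × 6.06987) = 5.50512 m.
The centroid is at the centre, 1.39 m below the top of the plate, so the highest point sits at h_top = 5.50512 − 1.39 = 4.11512 m below the surface.

d_top ≈ 4.12 m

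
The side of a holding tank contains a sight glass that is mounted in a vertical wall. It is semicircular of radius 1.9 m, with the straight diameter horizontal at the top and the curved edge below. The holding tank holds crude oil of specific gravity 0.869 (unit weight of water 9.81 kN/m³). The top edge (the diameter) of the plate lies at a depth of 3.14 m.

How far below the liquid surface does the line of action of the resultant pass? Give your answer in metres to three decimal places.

γ = 0.869 × 9.81 = 8.52489 kN/m³.
The centroid of a semicircle lies 4r/(3π) = 0.806385 m from the diameter, here below the top edge, so the centroid depth is h_c = 3.14 + 0.806385 = 3.94639 m.
A = πr²/2 = π × 1.9²/2 = 5.67057 m².
Resultant F = γ·h_c·A = 8.52489 × 3.94639 × 5.67057 = 190.772 kN.
I_c = (π/8 − 8/(9π))·r⁴ = 0.109757 × 1.9⁴ = 1.43036 m⁴.
Centre of pressure: y_p = y_c + I_c/(y_c·A) = 3.94639 + 1.43036/(3.94639 × 5.67057) = 3.94639 + 0.0639173 = 4.01031 m along the plane.

h_p = 4.010 m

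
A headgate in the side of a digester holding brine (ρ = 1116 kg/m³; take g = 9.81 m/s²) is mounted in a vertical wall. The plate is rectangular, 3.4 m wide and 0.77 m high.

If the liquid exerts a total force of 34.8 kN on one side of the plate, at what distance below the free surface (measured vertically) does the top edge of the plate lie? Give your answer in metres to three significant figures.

d_top ≈ 0.829 m

γ = ρg = 1116 × 9.81 / 1000 = 10.94796 kN/m³.
A = 3.4 × 0.77 = 2.618 m².
From F = γ·h_c·A, the centroid depth is h_c = 34.8/(10.94796 × 2.618) = 1.21416 m.
The centroid lies 0.77/2 = 0.385 m below the top edge, so the top edge sits at h_top = 1.21416 − 0.385 = 0.82916 m below the surface.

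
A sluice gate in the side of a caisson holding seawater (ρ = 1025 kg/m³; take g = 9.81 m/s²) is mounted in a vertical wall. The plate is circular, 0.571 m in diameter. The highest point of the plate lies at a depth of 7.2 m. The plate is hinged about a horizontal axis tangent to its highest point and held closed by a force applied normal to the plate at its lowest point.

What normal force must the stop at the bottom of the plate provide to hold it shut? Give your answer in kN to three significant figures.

γ = ρg = 1025 × 9.81 / 1000 = 10.05525 kN/m³.
The centroid is at the centre, 0.2855 m below the top of the plate, so the centroid depth is h_c = 7.2 + 0.2855 = 7.4855 m.
A = π(0.2855)² = 0.256072 m².
Resultant F = γ·h_c·A = 10.05525 × 7.4855 × 0.256072 = 19.2742 kN.
I_c = πr⁴/4 = π × 0.2855⁴/4 = 0.00521812 m⁴.
Centre of pressure: y_p = y_c + I_c/(y_c·A) = 7.4855 + 0.00521812/(7.4855 × 0.256072) = 7.4855 + 0.00272227 = 7.48822 m along the plane.
The resultant acts 0.2855 + 0.00272227 = 0.288222 m (along the plate) below the hinge at the top edge, so the moment about the hinge is M = F × 0.288222 = 19.2742 × 0.288222 = 5.55525 kN·m.
A normal force at the bottom, 0.571 m from the hinge, must supply this moment: P = 5.55525/0.571 = 9.72898 kN.

P ≈ 9.73 kN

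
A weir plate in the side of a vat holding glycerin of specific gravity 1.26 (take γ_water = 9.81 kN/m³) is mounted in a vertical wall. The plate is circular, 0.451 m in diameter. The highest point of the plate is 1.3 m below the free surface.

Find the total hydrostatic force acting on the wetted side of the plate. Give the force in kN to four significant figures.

γ = 1.26 × 9.81 = 12.3606 kN/m³.
The centroid is at the centre, 0.2255 m below the top of the plate, so the centroid depth is h_c = 1.3 + 0.2255 = 1.5255 m.
A = π(0.2255)² = 0.159751 m².
Resultant F = γ·h_c·A = 12.3606 × 1.5255 × 0.159751 = 3.01228 kN.

F ≈ 3.012 kN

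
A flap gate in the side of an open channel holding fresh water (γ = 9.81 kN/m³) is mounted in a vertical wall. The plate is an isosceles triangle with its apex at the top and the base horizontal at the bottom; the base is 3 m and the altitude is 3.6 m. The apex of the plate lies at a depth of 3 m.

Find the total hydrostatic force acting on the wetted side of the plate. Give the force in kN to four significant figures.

γ = 9.81 kN/m³.
With the apex up, the centroid sits 2h/3 = 2 × 3.6/3 = 2.4 m below the apex, so the centroid depth is h_c = 3 + 2.4 = 5.4 m.
A = ½ × 3 × 3.6 = 5.4 m².
Resultant F = γ·h_c·A = 9.81 × 5.4 × 5.4 = 286.06 kN.

F ≈ 286.1 kN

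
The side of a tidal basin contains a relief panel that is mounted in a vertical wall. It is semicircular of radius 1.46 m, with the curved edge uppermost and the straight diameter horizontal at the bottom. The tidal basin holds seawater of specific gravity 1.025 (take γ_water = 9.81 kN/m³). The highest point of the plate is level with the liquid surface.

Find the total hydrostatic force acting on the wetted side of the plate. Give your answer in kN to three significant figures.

γ = 1.025 × 9.81 = 10.05525 kN/m³.
The centroid lies 4r/(3π) = 0.619643 m above the diameter, so r − 4r/(3π) = 1.46 − 0.619643 = 0.840357 m below the topmost point, so the centroid depth is h_c = 0.840357 m.
A = πr²/2 = π × 1.46²/2 = 3.34831 m².
Resultant F = γ·h_c·A = 10.05525 × 0.840357 × 3.34831 = 28.2932 kN.

F ≈ 28.3 kN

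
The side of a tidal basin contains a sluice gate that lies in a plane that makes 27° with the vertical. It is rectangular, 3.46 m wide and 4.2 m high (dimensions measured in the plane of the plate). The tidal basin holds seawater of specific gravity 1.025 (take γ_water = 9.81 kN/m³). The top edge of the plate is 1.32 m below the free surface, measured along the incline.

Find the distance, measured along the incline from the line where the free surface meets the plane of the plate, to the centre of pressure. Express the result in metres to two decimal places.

γ = 1.025 × 9.81 = 10.05525 kN/m³.
The plate makes 27° with the vertical, i.e. θ = 90° − 27° = 63° to the horizontal. Measuring y along the incline from the free-surface line, vertical depth h = y·sinθ with sinθ = 0.891007.
The centroid lies 4.2/2 = 2.1 m below the top edge, so y_c = 1.32 + 2.1 = 3.42 m and h_c = 3.42 × 0.891007 = 3.04724 m.
A = 3.46 × 4.2 = 14.532 m².
Resultant F = γ·h_c·A = 10.05525 × 3.04724 × 14.532 = 445.272 kN.
I_c = b·h³/12 = 3.46 × 4.2³/12 = 21.362 m⁴.
Centre of pressure: y_p = y_c + I_c/(y_c·A) = 3.42 + 21.362/(3.42 × 14.532) = 3.42 + 0.429824 = 3.84982 m along the plane.

y_p = 3.85 m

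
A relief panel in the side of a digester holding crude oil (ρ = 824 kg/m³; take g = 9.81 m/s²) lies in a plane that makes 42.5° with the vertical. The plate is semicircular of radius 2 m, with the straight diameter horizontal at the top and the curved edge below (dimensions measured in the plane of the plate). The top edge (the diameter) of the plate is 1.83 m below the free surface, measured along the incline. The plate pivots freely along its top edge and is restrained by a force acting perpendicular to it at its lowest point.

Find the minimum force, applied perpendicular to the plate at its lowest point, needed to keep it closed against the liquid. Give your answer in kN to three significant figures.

γ = ρg = 824 × 9.81 / 1000 = 8.08344 kN/m³.
The plate makes 42.5° with the vertical, i.e. θ = 90° − 42.5° = 47.5° to the horizontal. Measuring y along the incline from the free-surface line, vertical depth h = y·sinθ with sinθ = 0.737277.
The centroid of a semicircle lies 4r/(3π) = 0.848826 m from the diameter, here below the top edge, so y_c = 1.83 + 0.848826 = 2.67883 m and h_c = 2.67883 × 0.737277 = 1.97504 m.
A = πr²/2 = π × 2²/2 = 6.28319 m².
Resultant F = γ·h_c·A = 8.08344 × 1.97504 × 6.28319 = 100.312 kN.
I_c = (π/8 − 8/(9π))·r⁴ = 0.109757 × 2⁴ = 1.75611 m⁴.
Centre of pressure: y_p = y_c + I_c/(y_c·A) = 2.67883 + 1.75611/(2.67883 × 6.28319) = 2.67883 + 0.104334 = 2.78316 m along the plane.
The resultant acts 0.848826 + 0.104334 = 0.95316 m (along the plate) below the hinge at the top edge, so the moment about the hinge is M = F × 0.95316 = 100.312 × 0.95316 = 95.6134 kN·m.
A normal force at the bottom, 2 m from the hinge, must supply this moment: P = 95.6134/2 = 47.8067 kN.

P ≈ 47.8 kN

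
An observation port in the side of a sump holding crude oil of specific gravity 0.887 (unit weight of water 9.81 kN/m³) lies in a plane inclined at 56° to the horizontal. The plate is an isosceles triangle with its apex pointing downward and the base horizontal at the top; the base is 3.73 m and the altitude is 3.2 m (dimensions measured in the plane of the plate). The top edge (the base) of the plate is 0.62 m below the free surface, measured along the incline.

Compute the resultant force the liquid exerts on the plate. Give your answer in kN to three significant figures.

F ≈ 72.6 kN

γ = 0.887 × 9.81 = 8.70147 kN/m³.
Let θ = 56° be the plate's angle to the horizontal; measure y along the incline from where the plane meets the free surface. Vertical depth h = y·sinθ with sinθ = 0.829038.
With the apex down, the centroid sits h/3 = 3.2/3 = 1.06667 m below the base (the top edge), so y_c = 0.62 + 1.06667 = 1.68667 m and h_c = 1.68667 × 0.829038 = 1.39831 m.
A = ½ × 3.73 × 3.2 = 5.968 m².
Resultant F = γ·h_c·A = 8.70147 × 1.39831 × 5.968 = 72.6148 kN.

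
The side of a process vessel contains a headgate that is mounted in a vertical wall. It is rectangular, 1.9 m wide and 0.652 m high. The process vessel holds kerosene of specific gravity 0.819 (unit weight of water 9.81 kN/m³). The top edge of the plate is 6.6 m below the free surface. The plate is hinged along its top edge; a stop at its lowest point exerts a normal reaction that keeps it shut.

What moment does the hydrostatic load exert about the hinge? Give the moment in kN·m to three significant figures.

γ = 0.819 × 9.81 = 8.03439 kN/m³.
The centroid lies 0.652/2 = 0.326 m below the top edge, so the centroid depth is h_c = 6.6 + 0.326 = 6.926 m.
A = 1.9 × 0.652 = 1.2388 m².
Resultant F = γ·h_c·A = 8.03439 × 6.926 × 1.2388 = 68.9345 kN.
I_c = b·h³/12 = 1.9 × 0.652³/12 = 0.0438849 m⁴.
Centre of pressure: y_p = y_c + I_c/(y_c·A) = 6.926 + 0.0438849/(6.926 × 1.2388) = 6.926 + 0.00511483 = 6.93111 m along the plane.
The resultant acts 0.326 + 0.00511483 = 0.331115 m (along the plate) below the hinge at the top edge, so the moment about the hinge is M = F × 0.331115 = 68.9345 × 0.331115 = 22.8252 kN·m.

M ≈ 22.8 kN·m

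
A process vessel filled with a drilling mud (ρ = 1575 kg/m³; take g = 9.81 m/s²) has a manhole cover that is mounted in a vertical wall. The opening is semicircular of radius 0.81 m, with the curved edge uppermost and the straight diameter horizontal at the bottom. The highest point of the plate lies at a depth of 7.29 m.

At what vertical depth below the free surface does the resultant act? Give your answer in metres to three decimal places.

γ = ρg = 1575 × 9.81 / 1000 = 15.45075 kN/m³.
The centroid lies 4r/(3π) = 0.343775 m above the diameter, so r − 4r/(3π) = 0.81 − 0.343775 = 0.466225 m below the topmost point, so the centroid depth is h_c = 7.29 + 0.466225 = 7.75622 m.
A = πr²/2 = π × 0.81²/2 = 1.0306 m².
Resultant F = γ·h_c·A = 15.45075 × 7.75622 × 1.0306 = 123.507 kN.
I_c = (π/8 − 8/(9π))·r⁴ = 0.109757 × 0.81⁴ = 0.0472468 m⁴.
Centre of pressure: y_p = y_c + I_c/(y_c·A) = 7.75622 + 0.0472468/(7.75622 × 1.0306) = 7.75622 + 0.00591061 = 7.76213 m along the plane.

h_p = 7.762 m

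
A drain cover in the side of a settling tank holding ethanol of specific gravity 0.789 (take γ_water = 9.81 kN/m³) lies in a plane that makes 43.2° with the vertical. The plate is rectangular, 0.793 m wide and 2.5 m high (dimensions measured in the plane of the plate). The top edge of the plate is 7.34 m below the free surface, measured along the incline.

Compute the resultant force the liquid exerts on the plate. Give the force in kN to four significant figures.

γ = 0.789 × 9.81 = 7.74009 kN/m³.
The plate makes 43.2° with the vertical, i.e. θ = 90° − 43.2° = 46.8° to the horizontal. Measuring y along the incline from the free-surface line, vertical depth h = y·sinθ with sinθ = 0.728969.
The centroid lies 2.5/2 = 1.25 m below the top edge, so y_c = 7.34 + 1.25 = 8.59 m and h_c = 8.59 × 0.728969 = 6.26184 m.
A = 0.793 × 2.5 = 1.9825 m².
Resultant F = γ·h_c·A = 7.74009 × 6.26184 × 1.9825 = 96.0862 kN.

F ≈ 96.09 kN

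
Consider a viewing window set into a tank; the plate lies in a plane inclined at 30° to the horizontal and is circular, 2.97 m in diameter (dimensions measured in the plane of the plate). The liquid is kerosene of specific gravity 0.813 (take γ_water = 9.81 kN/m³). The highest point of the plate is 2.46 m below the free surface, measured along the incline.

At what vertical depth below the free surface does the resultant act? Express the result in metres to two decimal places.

h_p = 2.04 m

γ = 0.813 × 9.81 = 7.97553 kN/m³.
Let θ = 30° be the plate's angle to the horizontal; measure y along the incline from where the plane meets the free surface. Vertical depth h = y·sinθ with sinθ = 0.500000.
The centroid is at the centre, 1.485 m below the top of the plate, so y_c = 2.46 + 1.485 = 3.945 m and h_c = 3.945 × 0.500000 = 1.9725 m.
A = π(1.485)² = 6.92792 m².
Resultant F = γ·h_c·A = 7.97553 × 1.9725 × 6.92792 = 108.988 kN.
I_c = πr⁴/4 = π × 1.485⁴/4 = 3.8194 m⁴.
Centre of pressure: y_p = y_c + I_c/(y_c·A) = 3.945 + 3.8194/(3.945 × 6.92792) = 3.945 + 0.139748 = 4.08475 m along the plane.
Vertically, h_p = y_p·sinθ = 4.08475 × 0.500000 = 2.04237 m.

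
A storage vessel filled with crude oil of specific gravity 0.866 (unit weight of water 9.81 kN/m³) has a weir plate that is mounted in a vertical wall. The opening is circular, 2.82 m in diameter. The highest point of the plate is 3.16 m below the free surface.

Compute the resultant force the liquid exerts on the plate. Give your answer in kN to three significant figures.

F ≈ 242 kN

γ = 0.866 × 9.81 = 8.49546 kN/m³.
The centroid is at the centre, 1.41 m below the top of the plate, so the centroid depth is h_c = 3.16 + 1.41 = 4.57 m.
A = π(1.41)² = 6.2458 m².
Resultant F = γ·h_c·A = 8.49546 × 4.57 × 6.2458 = 242.489 kN.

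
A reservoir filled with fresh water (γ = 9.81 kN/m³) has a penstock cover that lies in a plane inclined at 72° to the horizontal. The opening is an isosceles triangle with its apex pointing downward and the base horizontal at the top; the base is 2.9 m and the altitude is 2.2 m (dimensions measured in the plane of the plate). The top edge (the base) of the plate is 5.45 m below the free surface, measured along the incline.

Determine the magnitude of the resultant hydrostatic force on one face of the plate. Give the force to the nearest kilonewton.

F ≈ 184 kN

γ = 9.81 kN/m³.
Let θ = 72° be the plate's angle to the horizontal; measure y along the incline from where the plane meets the free surface. Vertical depth h = y·sinθ with sinθ = 0.951057.
With the apex down, the centroid sits h/3 = 2.2/3 = 0.733333 m below the base (the top edge), so y_c = 5.45 + 0.733333 = 6.18333 m and h_c = 6.18333 × 0.951057 = 5.8807 m.
A = ½ × 2.9 × 2.2 = 3.19 m².
Resultant F = γ·h_c·A = 9.81 × 5.8807 × 3.19 = 184.03 kN.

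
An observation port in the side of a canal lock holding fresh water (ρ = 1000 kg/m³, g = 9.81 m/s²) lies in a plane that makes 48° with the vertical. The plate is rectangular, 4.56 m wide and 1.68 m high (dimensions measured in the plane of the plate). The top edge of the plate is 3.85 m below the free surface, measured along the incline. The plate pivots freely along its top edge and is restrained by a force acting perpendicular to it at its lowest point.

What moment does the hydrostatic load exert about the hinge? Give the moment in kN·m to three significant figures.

M ≈ 210 kN·m

γ = ρg = 1000 × 9.81 = 9810 N/m³ = 9.81 kN/m³.
The plate makes 48° with the vertical, i.e. θ = 90° − 48° = 42° to the horizontal. Measuring y along the incline from the free-surface line, vertical depth h = y·sinθ with sinθ = 0.669131.
The centroid lies 1.68/2 = 0.84 m below the top edge, so y_c = 3.85 + 0.84 = 4.69 m and h_c = 4.69 × 0.669131 = 3.13822 m.
A = 4.56 × 1.68 = 7.6608 m².
Resultant F = γ·h_c·A = 9.81 × 3.13822 × 7.6608 = 235.845 kN.
I_c = b·h³/12 = 4.56 × 1.68³/12 = 1.80182 m⁴.
Centre of pressure: y_p = y_c + I_c/(y_c·A) = 4.69 + 1.80182/(4.69 × 7.6608) = 4.69 + 0.0501492 = 4.74015 m along the plane.
The resultant acts 0.84 + 0.0501492 = 0.890149 m (along the plate) below the hinge at the top edge, so the moment about the hinge is M = F × 0.890149 = 235.845 × 0.890149 = 209.937 kN·m.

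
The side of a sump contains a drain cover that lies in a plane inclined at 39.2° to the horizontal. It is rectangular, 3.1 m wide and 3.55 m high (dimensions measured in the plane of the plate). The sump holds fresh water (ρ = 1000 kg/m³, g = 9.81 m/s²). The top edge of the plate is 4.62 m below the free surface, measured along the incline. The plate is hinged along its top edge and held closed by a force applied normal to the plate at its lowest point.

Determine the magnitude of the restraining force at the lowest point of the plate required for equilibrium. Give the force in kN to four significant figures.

P ≈ 238.4 kN

γ = ρg = 1000 × 9.81 = 9810 N/m³ = 9.81 kN/m³.
Let θ = 39.2° be the plate's angle to the horizontal; measure y along the incline from where the plane meets the free surface. Vertical depth h = y·sinθ with sinθ = 0.632029.
The centroid lies 3.55/2 = 1.775 m below the top edge, so y_c = 4.62 + 1.775 = 6.395 m and h_c = 6.395 × 0.632029 = 4.04183 m.
A = 3.1 × 3.55 = 11.005 m².
Resultant F = γ·h_c·A = 9.81 × 4.04183 × 11.005 = 436.352 kN.
I_c = b·h³/12 = 3.1 × 3.55³/12 = 11.5575 m⁴.
Centre of pressure: y_p = y_c + I_c/(y_c·A) = 6.395 + 11.5575/(6.395 × 11.005) = 6.395 + 0.164223 = 6.55922 m along the plane.
The resultant acts 1.775 + 0.164223 = 1.93922 m (along the plate) below the hinge at the top edge, so the moment about the hinge is M = F × 1.93922 = 436.352 × 1.93922 = 846.183 kN·m.
A normal force at the bottom, 3.55 m from the hinge, must supply this moment: P = 846.183/3.55 = 238.361 kN.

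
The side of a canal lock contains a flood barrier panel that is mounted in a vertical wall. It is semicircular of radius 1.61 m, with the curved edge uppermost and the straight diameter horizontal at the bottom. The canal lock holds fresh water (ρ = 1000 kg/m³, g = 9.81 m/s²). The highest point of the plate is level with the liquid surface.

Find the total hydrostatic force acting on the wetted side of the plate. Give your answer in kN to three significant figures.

γ = ρg = 1000 × 9.81 = 9810 N/m³ = 9.81 kN/m³.
The centroid lies 4r/(3π) = 0.683305 m above the diameter, so r − 4r/(3π) = 1.61 − 0.683305 = 0.926695 m below the topmost point, so the centroid depth is h_c = 0.926695 m.
A = πr²/2 = π × 1.61²/2 = 4.07166 m².
Resultant F = γ·h_c·A = 9.81 × 0.926695 × 4.07166 = 37.015 kN.

F ≈ 37.0 kN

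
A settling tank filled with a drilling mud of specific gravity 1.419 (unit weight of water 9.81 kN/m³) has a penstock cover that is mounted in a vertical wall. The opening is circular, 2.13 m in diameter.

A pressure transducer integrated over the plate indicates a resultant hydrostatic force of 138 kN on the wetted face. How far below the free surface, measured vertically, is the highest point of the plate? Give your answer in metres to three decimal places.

γ = 1.419 × 9.81 = 13.92039 kN/m³.
A = π(1.065)² = 3.56327 m².
From F = γ·h_c·A, the centroid depth is h_c = 138/(13.92039 × 3.56327) = 2.78214 m.
The centroid is at the centre, 1.065 m below the top of the plate, so the highest point sits at h_top = 2.78214 − 1.065 = 1.71714 m below the surface.

d_top ≈ 1.717 m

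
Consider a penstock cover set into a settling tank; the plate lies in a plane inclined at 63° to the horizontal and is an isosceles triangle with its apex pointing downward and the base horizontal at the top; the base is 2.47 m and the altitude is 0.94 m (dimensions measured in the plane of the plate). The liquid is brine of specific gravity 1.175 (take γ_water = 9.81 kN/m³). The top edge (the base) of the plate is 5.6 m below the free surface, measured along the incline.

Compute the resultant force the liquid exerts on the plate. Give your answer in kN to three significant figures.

F ≈ 70.5 kN

γ = 1.175 × 9.81 = 11.52675 kN/m³.
Let θ = 63° be the plate's angle to the horizontal; measure y along the incline from where the plane meets the free surface. Vertical depth h = y·sinθ with sinθ = 0.891007.
With the apex down, the centroid sits h/3 = 0.94/3 = 0.313333 m below the base (the top edge), so y_c = 5.6 + 0.313333 = 5.91333 m and h_c = 5.91333 × 0.891007 = 5.26882 m.
A = ½ × 2.47 × 0.94 = 1.1609 m².
Resultant F = γ·h_c·A = 11.52675 × 5.26882 × 1.1609 = 70.5042 kN.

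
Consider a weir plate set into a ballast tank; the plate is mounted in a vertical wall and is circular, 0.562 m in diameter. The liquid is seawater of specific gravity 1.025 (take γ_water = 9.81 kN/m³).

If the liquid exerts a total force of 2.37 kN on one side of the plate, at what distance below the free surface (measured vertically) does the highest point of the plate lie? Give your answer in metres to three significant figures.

d_top ≈ 0.669 m

γ = 1.025 × 9.81 = 10.05525 kN/m³.
A = π(0.281)² = 0.248063 m².
From F = γ·h_c·A, the centroid depth is h_c = 2.37/(10.05525 × 0.248063) = 0.950153 m.
The centroid is at the centre, 0.281 m below the top of the plate, so the highest point sits at h_top = 0.950153 − 0.281 = 0.669153 m below the surface.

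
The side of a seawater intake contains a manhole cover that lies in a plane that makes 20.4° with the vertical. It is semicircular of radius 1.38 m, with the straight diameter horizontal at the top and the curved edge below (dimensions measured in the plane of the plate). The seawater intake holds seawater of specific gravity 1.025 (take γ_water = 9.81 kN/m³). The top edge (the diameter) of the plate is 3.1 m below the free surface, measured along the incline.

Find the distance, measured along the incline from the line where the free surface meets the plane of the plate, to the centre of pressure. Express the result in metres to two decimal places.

γ = 1.025 × 9.81 = 10.05525 kN/m³.
The plate makes 20.4° with the vertical, i.e. θ = 90° − 20.4° = 69.6° to the horizontal. Measuring y along the incline from the free-surface line, vertical depth h = y·sinθ with sinθ = 0.937282.
The centroid of a semicircle lies 4r/(3π) = 0.58569 m from the diameter, here below the top edge, so y_c = 3.1 + 0.58569 = 3.68569 m and h_c = 3.68569 × 0.937282 = 3.45453 m.
A = πr²/2 = π × 1.38²/2 = 2.99142 m².
Resultant F = γ·h_c·A = 10.05525 × 3.45453 × 2.99142 = 103.91 kN.
I_c = (π/8 − 8/(9π))·r⁴ = 0.109757 × 1.38⁴ = 0.39806 m⁴.
Centre of pressure: y_p = y_c + I_c/(y_c·A) = 3.68569 + 0.39806/(3.68569 × 2.99142) = 3.68569 + 0.0361038 = 3.72179 m along the plane.

y_p = 3.72 m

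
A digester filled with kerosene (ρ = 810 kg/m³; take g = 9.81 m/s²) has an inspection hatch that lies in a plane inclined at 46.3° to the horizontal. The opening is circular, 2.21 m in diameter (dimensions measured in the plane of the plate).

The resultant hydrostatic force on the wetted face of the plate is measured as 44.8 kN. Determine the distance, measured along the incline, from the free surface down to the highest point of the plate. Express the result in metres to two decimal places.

y_top ≈ 0.93 m

γ = ρg = 810 × 9.81 / 1000 = 7.9461 kN/m³.
A = π(1.105)² = 3.83596 m².
From F = γ·h_c·A, the centroid depth is h_c = 44.8/(7.9461 × 3.83596) = 1.46977 m.
Let θ = 46.3° be the plate's angle to the horizontal; measure y along the incline from where the plane meets the free surface. Vertical depth h = y·sinθ with sinθ = 0.722967.
Along the incline, y_c = h_c/sinθ = 1.46977/0.722967 = 2.03297 m.
The centroid is at the centre, 1.105 m below the top of the plate, so the highest point sits at y_top = 2.03297 − 1.105 = 0.92797 m along the incline.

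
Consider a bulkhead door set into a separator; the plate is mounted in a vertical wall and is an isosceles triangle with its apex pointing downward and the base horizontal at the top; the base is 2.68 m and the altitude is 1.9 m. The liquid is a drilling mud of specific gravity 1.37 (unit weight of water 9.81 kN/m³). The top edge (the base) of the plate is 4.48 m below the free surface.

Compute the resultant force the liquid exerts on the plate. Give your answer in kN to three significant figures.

F ≈ 175 kN

γ = 1.37 × 9.81 = 13.4397 kN/m³.
With the apex down, the centroid sits h/3 = 1.9/3 = 0.633333 m below the base (the top edge), so the centroid depth is h_c = 4.48 + 0.633333 = 5.11333 m.
A = ½ × 2.68 × 1.9 = 2.546 m².
Resultant F = γ·h_c·A = 13.4397 × 5.11333 × 2.546 = 174.965 kN.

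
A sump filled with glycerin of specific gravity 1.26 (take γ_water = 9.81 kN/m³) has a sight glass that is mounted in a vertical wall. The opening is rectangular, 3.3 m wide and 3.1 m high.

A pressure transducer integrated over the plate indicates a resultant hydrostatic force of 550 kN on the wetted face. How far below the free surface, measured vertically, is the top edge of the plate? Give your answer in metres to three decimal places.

d_top ≈ 2.800 m

γ = 1.26 × 9.81 = 12.3606 kN/m³.
A = 3.3 × 3.1 = 10.23 m².
From F = γ·h_c·A, the centroid depth is h_c = 550/(12.3606 × 10.23) = 4.34958 m.
The centroid lies 3.1/2 = 1.55 m below the top edge, so the top edge sits at h_top = 4.34958 − 1.55 = 2.79958 m below the surface.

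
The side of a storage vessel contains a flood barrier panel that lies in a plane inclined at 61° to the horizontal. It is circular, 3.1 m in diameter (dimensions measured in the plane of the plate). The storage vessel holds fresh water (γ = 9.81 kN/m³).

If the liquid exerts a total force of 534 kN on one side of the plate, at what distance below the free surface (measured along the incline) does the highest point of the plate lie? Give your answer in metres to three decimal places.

γ = 9.81 kN/m³.
A = π(1.55)² = 7.54768 m².
From F = γ·h_c·A, the centroid depth is h_c = 534/(9.81 × 7.54768) = 7.21205 m.
Let θ = 61° be the plate's angle to the horizontal; measure y along the incline from where the plane meets the free surface. Vertical depth h = y·sinθ with sinθ = 0.874620.
Along the incline, y_c = h_c/sinθ = 7.21205/0.874620 = 8.24592 m.
The centroid is at the centre, 1.55 m below the top of the plate, so the highest point sits at y_top = 8.24592 − 1.55 = 6.69592 m along the incline.

y_top ≈ 6.696 m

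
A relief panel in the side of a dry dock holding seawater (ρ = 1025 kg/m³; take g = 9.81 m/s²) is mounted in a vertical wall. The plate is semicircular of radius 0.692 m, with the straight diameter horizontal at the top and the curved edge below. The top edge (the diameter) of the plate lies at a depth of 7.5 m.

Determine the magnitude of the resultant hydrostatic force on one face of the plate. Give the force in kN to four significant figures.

γ = ρg = 1025 × 9.81 / 1000 = 10.05525 kN/m³.
The centroid of a semicircle lies 4r/(3π) = 0.293694 m from the diameter, here below the top edge, so the centroid depth is h_c = 7.5 + 0.293694 = 7.79369 m.
A = πr²/2 = π × 0.692²/2 = 0.752198 m².
Resultant F = γ·h_c·A = 10.05525 × 7.79369 × 0.752198 = 58.9479 kN.

F ≈ 58.95 kN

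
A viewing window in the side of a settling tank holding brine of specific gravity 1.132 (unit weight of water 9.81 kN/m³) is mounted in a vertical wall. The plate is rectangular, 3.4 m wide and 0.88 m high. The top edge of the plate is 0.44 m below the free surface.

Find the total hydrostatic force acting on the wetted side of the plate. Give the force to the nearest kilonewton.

F ≈ 29 kN

γ = 1.132 × 9.81 = 11.10492 kN/m³.
The centroid lies 0.88/2 = 0.44 m below the top edge, so the centroid depth is h_c = 0.44 + 0.44 = 0.88 m.
A = 3.4 × 0.88 = 2.992 m².
Resultant F = γ·h_c·A = 11.10492 × 0.88 × 2.992 = 29.2388 kN.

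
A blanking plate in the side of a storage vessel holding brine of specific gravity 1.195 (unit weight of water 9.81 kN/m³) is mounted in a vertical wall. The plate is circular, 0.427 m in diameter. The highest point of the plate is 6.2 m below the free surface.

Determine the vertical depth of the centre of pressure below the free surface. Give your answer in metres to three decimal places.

h_p = 6.415 m

γ = 1.195 × 9.81 = 11.72295 kN/m³.
The centroid is at the centre, 0.2135 m below the top of the plate, so the centroid depth is h_c = 6.2 + 0.2135 = 6.4135 m.
A = π(0.2135)² = 0.143201 m².
Resultant F = γ·h_c·A = 11.72295 × 6.4135 × 0.143201 = 10.7666 kN.
I_c = πr⁴/4 = π × 0.2135⁴/4 = 0.00163185 m⁴.
Centre of pressure: y_p = y_c + I_c/(y_c·A) = 6.4135 + 0.00163185/(6.4135 × 0.143201) = 6.4135 + 0.0017768 = 6.41528 m along the plane.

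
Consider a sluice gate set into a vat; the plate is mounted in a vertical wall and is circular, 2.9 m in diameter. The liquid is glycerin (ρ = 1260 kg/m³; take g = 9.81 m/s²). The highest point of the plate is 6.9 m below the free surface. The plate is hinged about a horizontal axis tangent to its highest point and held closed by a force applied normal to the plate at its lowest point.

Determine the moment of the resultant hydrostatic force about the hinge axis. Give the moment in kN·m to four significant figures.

γ = ρg = 1260 × 9.81 / 1000 = 12.3606 kN/m³.
The centroid is at the centre, 1.45 m below the top of the plate, so the centroid depth is h_c = 6.9 + 1.45 = 8.35 m.
A = π(1.45)² = 6.6052 m².
Resultant F = γ·h_c·A = 12.3606 × 8.35 × 6.6052 = 681.729 kN.
I_c = πr⁴/4 = π × 1.45⁴/4 = 3.47186 m⁴.
Centre of pressure: y_p = y_c + I_c/(y_c·A) = 8.35 + 3.47186/(8.35 × 6.6052) = 8.35 + 0.0629491 = 8.41295 m along the plane.
The resultant acts 1.45 + 0.0629491 = 1.51295 m (along the plate) below the hinge at the top edge, so the moment about the hinge is M = F × 1.51295 = 681.729 × 1.51295 = 1031.42 kN·m.

M ≈ 1031 kN·m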